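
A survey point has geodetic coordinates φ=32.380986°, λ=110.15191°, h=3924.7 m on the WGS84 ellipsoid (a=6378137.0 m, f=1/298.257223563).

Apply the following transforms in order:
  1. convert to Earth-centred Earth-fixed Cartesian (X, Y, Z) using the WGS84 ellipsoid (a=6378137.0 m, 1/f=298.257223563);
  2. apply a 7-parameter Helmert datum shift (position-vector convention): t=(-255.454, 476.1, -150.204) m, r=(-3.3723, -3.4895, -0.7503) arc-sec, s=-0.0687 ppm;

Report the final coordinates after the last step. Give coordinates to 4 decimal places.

start: φ=32.380986°, λ=110.151910°, h=3924.700 m
→ ECEF (a=6378137.000, f=1/298.257223563): X=-1858587.2586, Y=5064605.7391, Z=3398286.5881
→ Helmert 7p (PV): X=-1858881.6529, Y=5065143.8117, Z=3398021.9048

X=-1858881.6529 m, Y=5065143.8117 m, Z=3398021.9048 m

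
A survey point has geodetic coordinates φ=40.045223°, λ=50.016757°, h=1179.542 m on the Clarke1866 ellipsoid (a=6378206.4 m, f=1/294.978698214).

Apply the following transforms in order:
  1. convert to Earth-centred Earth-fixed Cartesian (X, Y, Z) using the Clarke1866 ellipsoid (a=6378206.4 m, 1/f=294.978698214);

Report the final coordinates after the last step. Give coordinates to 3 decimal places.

X=3142463.420 m, Y=3747267.225 m, Z=4082391.877 m

start: φ=40.045223°, λ=50.016757°, h=1179.542 m
→ ECEF (a=6378206.400, f=1/294.978698214): X=3142463.4199, Y=3747267.2254, Z=4082391.8769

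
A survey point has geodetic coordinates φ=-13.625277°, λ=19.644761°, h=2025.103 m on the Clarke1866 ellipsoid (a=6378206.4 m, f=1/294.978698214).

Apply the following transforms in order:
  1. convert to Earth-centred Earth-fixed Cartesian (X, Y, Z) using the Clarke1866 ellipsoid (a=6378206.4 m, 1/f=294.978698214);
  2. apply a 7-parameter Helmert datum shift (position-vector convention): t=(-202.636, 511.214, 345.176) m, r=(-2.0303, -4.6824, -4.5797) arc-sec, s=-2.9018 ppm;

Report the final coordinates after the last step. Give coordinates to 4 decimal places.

X=5840721.4643 m, Y=2085340.8238 m, Z=-1492645.5303 m

start: φ=-13.625277°, λ=19.644761°, h=2025.103 m
→ ECEF (a=6378206.400, f=1/294.978698214): X=5840860.8618, Y=2084980.0412, Z=-1493107.1088
→ Helmert 7p (PV): X=5840721.4643, Y=2085340.8238, Z=-1492645.5303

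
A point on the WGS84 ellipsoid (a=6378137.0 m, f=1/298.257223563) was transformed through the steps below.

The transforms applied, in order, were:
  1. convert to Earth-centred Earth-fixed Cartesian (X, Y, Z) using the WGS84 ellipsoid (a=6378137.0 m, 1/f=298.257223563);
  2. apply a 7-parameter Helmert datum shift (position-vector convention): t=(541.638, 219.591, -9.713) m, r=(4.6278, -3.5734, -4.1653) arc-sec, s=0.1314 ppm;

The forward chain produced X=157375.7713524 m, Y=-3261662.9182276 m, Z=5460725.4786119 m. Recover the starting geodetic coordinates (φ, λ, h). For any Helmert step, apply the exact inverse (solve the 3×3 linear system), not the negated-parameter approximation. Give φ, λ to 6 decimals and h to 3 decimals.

φ=59.290039°, λ=-87.244371°, h=346.835 m

start: X=157375.7714, Y=-3261662.9182, Z=5460725.4786 m
→ Helmert⁻¹: X=156994.5853, Y=-3261756.3905, Z=5460804.9357
→ geod (Bowring, a=6378137.000): φ=59.29003900°, λ=-87.24437100°, h=346.8350 m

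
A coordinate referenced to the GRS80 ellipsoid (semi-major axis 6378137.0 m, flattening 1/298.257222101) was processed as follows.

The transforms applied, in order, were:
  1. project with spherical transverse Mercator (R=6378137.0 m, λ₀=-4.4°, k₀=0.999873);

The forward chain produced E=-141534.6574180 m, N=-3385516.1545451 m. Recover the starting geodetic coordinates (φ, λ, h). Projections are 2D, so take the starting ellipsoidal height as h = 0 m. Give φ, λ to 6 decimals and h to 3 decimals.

start: E=-141534.6574, N=-3385516.1545 m
→ tm⁻¹: φ=-30.40819000°, λ=-5.87432700°

φ=-30.408190°, λ=-5.874327°, h=0.000 m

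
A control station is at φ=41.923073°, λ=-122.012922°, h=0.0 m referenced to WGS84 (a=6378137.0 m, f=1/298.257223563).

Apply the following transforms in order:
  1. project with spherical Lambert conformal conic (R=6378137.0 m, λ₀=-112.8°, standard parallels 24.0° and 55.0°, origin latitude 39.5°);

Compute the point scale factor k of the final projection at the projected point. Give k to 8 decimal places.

0.96390722

start: φ=41.923073°, λ=-122.012922°, h=0.000 m
→ into lcc (λ₀=-112.8°): φ=41.92307300°, λ−λ₀=-9.21292200°
scale k = 0.96390722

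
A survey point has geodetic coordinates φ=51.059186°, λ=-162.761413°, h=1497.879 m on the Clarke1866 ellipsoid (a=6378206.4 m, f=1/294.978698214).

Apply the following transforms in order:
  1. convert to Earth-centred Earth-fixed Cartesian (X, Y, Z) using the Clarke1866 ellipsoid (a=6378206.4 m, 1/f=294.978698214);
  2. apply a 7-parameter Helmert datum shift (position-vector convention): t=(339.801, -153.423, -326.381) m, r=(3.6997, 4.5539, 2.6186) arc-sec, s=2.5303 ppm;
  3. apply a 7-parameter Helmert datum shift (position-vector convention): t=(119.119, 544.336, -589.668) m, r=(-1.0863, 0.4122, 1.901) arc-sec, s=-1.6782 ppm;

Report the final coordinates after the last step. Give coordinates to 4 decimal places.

X=-3836894.6020 m, Y=-1190492.6487 m, Z=4937812.0438 m

start: φ=51.059186°, λ=-162.761413°, h=1497.879 m
→ ECEF (a=6378206.400, f=1/294.978698214): X=-3837495.2492, Y=-1190735.8910, Z=4938646.5773
→ Helmert 7p (PV): X=-3837041.0060, Y=-1191029.6283, Z=4938396.0589
→ Helmert 7p (PV): X=-3836894.6020, Y=-1190492.6487, Z=4937812.0438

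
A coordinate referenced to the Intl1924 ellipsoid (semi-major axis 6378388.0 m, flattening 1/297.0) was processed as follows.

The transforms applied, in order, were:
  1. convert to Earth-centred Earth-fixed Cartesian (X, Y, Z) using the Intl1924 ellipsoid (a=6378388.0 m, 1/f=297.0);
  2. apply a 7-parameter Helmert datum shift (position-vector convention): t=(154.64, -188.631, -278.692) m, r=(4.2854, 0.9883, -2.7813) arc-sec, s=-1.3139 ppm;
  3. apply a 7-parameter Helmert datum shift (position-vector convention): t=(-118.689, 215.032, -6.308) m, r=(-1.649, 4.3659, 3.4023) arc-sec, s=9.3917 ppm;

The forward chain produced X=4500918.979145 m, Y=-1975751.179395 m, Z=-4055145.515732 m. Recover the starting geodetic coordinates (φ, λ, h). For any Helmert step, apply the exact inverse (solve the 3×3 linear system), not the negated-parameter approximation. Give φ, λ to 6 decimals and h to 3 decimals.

φ=-39.708065°, λ=-23.700532°, h=2373.175 m

start: X=4500918.9791, Y=-1975751.1794, Z=-4055145.5157 m
→ Helmert⁻¹: X=4501048.6331, Y=-1975989.4797, Z=-4055021.6493
→ Helmert⁻¹: X=4500945.9768, Y=-1975826.9944, Z=-4054685.6687
→ geod (Bowring, a=6378388.000): φ=-39.70806500°, λ=-23.70053200°, h=2373.1750 m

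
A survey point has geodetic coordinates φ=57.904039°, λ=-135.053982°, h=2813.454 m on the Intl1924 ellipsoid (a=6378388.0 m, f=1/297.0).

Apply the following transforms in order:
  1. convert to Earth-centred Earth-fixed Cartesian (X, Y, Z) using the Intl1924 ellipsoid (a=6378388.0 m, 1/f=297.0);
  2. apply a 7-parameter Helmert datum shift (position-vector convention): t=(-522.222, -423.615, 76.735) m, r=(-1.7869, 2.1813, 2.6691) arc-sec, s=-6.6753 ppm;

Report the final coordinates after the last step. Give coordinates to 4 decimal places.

X=-2405985.8358 m, Y=-2401431.1374 m, Z=5382650.3077 m

start: φ=57.904039°, λ=-135.053982°, h=2813.454 m
→ ECEF (a=6378388.000, f=1/297.0): X=-2405567.6628, Y=-2401039.0514, Z=5382563.2633
→ Helmert 7p (PV): X=-2405985.8358, Y=-2401431.1374, Z=5382650.3077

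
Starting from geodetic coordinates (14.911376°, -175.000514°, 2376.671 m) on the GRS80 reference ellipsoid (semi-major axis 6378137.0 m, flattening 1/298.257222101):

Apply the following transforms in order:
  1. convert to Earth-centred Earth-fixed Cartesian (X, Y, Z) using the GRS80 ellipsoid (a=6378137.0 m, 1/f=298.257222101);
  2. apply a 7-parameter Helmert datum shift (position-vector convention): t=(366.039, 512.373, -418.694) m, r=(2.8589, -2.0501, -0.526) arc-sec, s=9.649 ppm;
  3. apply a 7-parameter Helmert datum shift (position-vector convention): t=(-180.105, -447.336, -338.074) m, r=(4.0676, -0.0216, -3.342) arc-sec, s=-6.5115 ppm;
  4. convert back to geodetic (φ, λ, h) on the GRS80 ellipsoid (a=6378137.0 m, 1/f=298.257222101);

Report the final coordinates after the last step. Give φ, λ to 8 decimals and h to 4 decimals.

φ=14.90446729°, λ=-175.00154615°, h=2017.3913 m

start: φ=14.911376°, λ=-175.000514°, h=2376.671 m
→ ECEF (a=6378137.000, f=1/298.257222101): X=-6143553.8638, Y=-537435.7813, Z=1631237.7996
→ Helmert 7p (PV): X=-6143264.6878, Y=-536935.5368, Z=1630766.3339
→ Helmert 7p (PV): X=-6143413.6613, Y=-537312.0000, Z=1630406.4094
→ geod (Bowring, a=6378137.000): φ=14.90446729°, λ=-175.00154615°, h=2017.3913 m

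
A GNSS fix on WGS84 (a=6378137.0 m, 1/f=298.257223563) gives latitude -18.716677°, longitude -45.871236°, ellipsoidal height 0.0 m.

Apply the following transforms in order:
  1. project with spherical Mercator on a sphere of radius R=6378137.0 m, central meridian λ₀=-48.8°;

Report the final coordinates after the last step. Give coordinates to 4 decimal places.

start: φ=-18.716677°, λ=-45.871236°, h=0.000 m
→ merc (R=6378137.0, λ₀=-48.8°): E=326028.5171, N=-2121607.4528

E=326028.5171 m, N=-2121607.4528 m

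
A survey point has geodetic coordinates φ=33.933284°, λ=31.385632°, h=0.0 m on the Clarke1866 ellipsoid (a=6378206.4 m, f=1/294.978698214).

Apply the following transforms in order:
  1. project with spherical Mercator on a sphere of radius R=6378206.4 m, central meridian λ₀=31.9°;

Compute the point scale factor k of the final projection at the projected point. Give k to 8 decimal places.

1.20527214

start: φ=33.933284°, λ=31.385632°, h=0.000 m
→ into merc (λ₀=31.9°): φ=33.93328400°, λ−λ₀=-0.51436800°
scale k = 1.20527214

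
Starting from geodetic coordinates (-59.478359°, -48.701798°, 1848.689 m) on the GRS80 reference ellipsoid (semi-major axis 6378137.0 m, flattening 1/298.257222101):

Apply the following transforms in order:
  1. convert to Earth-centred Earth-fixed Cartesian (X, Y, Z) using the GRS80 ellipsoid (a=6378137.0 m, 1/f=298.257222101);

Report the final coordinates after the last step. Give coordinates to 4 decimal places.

start: φ=-59.478359°, λ=-48.701798°, h=1848.689 m
→ ECEF (a=6378137.000, f=1/298.257222101): X=2143766.8943, Y=-2440353.0923, Z=-5472783.5149

X=2143766.8943 m, Y=-2440353.0923 m, Z=-5472783.5149 m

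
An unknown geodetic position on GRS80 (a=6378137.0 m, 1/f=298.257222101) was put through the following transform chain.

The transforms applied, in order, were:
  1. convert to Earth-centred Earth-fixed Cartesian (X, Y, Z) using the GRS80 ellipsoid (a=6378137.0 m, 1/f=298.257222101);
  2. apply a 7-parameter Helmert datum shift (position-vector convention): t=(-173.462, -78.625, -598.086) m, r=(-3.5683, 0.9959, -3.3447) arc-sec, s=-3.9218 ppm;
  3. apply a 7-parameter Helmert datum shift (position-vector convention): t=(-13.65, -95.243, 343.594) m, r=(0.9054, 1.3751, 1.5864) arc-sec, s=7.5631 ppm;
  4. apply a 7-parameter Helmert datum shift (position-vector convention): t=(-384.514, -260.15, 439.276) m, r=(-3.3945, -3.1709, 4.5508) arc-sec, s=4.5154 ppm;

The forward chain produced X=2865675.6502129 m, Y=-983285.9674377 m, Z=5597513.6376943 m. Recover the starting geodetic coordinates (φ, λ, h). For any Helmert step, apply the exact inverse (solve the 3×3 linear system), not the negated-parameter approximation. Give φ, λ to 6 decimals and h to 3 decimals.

start: X=2865675.6502, Y=-983285.9674, Z=5597513.6377 m
→ Helmert⁻¹: X=2866111.5734, Y=-983176.7231, Z=5596988.8480
→ Helmert⁻¹: X=2866058.6750, Y=-983071.5217, Z=5596626.3486
→ Helmert⁻¹: X=2866232.2936, Y=-983047.1043, Z=5597243.2185
→ geod (Bowring, a=6378137.000): φ=61.73137600°, λ=-18.93070600°, h=3229.3090 m

φ=61.731376°, λ=-18.930706°, h=3229.309 m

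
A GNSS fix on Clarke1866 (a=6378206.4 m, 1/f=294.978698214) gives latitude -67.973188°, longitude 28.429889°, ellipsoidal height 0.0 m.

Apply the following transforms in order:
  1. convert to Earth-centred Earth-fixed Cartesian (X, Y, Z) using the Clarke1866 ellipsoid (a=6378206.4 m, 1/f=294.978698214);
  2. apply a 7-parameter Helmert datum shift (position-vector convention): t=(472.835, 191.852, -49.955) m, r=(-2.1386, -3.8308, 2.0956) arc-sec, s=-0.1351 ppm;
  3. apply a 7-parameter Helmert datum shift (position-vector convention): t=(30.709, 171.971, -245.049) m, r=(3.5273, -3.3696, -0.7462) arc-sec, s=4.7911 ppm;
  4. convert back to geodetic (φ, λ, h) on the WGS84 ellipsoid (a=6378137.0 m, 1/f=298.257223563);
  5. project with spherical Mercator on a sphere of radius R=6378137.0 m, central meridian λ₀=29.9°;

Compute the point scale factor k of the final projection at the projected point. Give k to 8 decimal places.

2.66551120

start: φ=-67.973188°, λ=28.429889°, h=0.000 m
→ ECEF (a=6378206.400, f=1/294.978698214): X=2109745.3573, Y=1142157.7908, Z=-5889784.8062
→ Helmert 7p (PV): X=2110315.6897, Y=1142309.8563, Z=-5889806.6250
→ Helmert 7p (PV): X=2110456.8600, Y=1142580.3869, Z=-5890025.8832
→ geod (Bowring, a=6378137.000): φ=-67.96563975°, λ=28.43067439°, h=398.6988 m
→ into merc (λ₀=29.9°): φ=-67.96563975°, λ−λ₀=-1.46932561°
scale k = 2.66551120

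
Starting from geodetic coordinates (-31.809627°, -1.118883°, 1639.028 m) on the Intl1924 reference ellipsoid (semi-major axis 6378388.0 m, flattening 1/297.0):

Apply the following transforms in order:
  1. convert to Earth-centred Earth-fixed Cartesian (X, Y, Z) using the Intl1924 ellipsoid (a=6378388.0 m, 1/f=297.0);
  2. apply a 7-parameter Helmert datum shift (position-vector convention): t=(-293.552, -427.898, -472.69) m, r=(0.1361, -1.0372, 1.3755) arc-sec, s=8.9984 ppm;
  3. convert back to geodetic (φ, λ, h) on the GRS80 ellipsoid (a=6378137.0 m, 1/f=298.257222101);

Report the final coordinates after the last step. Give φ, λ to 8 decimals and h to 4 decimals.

φ=-31.81357693°, λ=-1.12305167°, h=1928.8323 m

start: φ=-31.809627°, λ=-1.118883°, h=1639.028 m
→ ECEF (a=6378388.000, f=1/297.0): X=5425807.7918, Y=-105969.6888, Z=-3343424.4074
→ Helmert 7p (PV): X=5425580.5825, Y=-106360.1513, Z=-3343899.9689
→ geod (Bowring, a=6378137.000): φ=-31.81357693°, λ=-1.12305167°, h=1928.8323 m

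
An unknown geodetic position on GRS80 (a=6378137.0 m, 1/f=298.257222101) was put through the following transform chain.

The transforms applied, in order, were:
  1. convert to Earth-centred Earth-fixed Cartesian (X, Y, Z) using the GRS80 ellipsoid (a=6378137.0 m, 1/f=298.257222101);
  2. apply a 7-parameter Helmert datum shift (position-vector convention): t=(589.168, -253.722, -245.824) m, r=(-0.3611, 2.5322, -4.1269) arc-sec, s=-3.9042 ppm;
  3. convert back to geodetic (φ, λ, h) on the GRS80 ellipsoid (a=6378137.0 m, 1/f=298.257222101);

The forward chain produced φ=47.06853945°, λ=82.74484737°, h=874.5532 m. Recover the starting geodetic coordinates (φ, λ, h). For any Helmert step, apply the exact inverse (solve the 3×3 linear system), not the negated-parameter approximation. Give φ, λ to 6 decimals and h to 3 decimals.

φ=47.069065°, λ=82.754840°, h=1200.251 m

start: φ=47.068539°, λ=82.744847°, h=874.553 m
→ ECEF (a=6378137.000, f=1/298.257222101): X=549695.5249, Y=4317858.1000, Z=4647598.3528
→ Helmert⁻¹: X=548965.0451, Y=4318131.5276, Z=4647876.6219
→ geod (Bowring, a=6378137.000): φ=47.06906500°, λ=82.75484000°, h=1200.2510 m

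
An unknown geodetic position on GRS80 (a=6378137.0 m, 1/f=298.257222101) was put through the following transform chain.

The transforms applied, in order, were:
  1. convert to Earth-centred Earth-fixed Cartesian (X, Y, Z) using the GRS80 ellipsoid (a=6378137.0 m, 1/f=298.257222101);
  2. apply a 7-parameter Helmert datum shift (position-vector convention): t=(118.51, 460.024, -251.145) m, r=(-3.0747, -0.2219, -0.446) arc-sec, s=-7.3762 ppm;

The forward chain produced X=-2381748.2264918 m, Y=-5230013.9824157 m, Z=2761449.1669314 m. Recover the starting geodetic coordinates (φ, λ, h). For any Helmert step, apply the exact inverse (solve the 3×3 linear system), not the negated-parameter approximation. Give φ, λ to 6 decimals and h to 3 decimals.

start: X=-2381748.2265, Y=-5230013.9824, Z=2761449.1669 m
→ Helmert⁻¹: X=-2381870.0249, Y=-5230558.9046, Z=2761645.2757
→ geod (Bowring, a=6378137.000): φ=25.81512700°, λ=-114.48337200°, h=2311.0390 m

φ=25.815127°, λ=-114.483372°, h=2311.039 m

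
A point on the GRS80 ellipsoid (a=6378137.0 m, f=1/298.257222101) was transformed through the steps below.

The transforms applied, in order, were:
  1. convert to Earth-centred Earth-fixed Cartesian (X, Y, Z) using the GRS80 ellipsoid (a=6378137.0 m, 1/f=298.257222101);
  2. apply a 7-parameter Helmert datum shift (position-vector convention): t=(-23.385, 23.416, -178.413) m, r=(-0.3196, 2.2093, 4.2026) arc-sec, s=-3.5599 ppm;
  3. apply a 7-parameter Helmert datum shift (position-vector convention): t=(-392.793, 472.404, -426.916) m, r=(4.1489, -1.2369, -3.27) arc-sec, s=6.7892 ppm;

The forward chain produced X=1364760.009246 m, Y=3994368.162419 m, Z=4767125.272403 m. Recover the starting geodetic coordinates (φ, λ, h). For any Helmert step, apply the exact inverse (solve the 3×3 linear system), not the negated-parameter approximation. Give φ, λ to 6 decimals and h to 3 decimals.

start: X=1364760.0092, Y=3994368.1624, Z=4767125.2724 m
→ Helmert⁻¹: X=1365108.8044, Y=3993986.1791, Z=4767431.2979
→ Helmert⁻¹: X=1365167.3586, Y=3993941.7789, Z=4767647.4939
→ geod (Bowring, a=6378137.000): φ=48.67232600°, λ=71.12908300°, h=1429.8210 m

φ=48.672326°, λ=71.129083°, h=1429.821 m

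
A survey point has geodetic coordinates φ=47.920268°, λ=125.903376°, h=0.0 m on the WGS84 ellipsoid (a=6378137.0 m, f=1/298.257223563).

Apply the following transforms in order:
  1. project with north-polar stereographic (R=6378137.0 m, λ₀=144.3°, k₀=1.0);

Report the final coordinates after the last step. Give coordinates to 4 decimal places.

start: φ=47.920268°, λ=125.903376°, h=0.000 m
→ stereo (R=6378137.0, λ₀=144.3°): E=-1548571.6386, N=-4656094.0532

E=-1548571.6386 m, N=-4656094.0532 m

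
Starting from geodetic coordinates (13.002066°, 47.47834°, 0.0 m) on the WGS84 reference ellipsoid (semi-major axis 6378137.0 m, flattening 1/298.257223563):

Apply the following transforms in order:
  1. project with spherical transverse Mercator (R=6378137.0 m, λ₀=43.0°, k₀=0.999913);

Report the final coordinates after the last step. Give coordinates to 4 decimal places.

start: φ=13.002066°, λ=47.478340°, h=0.000 m
→ tm (R=6378137.0, λ₀=43.0°): E=486148.0542, N=1451538.2995

E=486148.0542 m, N=1451538.2995 m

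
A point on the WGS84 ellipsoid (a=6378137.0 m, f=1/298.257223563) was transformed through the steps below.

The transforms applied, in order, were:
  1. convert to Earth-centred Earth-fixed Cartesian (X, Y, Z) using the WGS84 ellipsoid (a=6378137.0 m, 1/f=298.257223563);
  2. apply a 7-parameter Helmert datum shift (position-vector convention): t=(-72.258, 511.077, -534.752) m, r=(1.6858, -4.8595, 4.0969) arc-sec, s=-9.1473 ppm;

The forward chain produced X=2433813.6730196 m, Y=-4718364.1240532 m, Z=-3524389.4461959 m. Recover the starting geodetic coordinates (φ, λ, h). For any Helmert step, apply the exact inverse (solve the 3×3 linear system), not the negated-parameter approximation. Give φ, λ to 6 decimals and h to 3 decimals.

start: X=2433813.6730, Y=-4718364.1241, Z=-3524389.4462 m
→ Helmert⁻¹: X=2433731.4429, Y=-4718995.5068, Z=-3523905.6975
→ geod (Bowring, a=6378137.000): φ=-33.74912500°, λ=-62.71844700°, h=1013.0840 m

φ=-33.749125°, λ=-62.718447°, h=1013.084 m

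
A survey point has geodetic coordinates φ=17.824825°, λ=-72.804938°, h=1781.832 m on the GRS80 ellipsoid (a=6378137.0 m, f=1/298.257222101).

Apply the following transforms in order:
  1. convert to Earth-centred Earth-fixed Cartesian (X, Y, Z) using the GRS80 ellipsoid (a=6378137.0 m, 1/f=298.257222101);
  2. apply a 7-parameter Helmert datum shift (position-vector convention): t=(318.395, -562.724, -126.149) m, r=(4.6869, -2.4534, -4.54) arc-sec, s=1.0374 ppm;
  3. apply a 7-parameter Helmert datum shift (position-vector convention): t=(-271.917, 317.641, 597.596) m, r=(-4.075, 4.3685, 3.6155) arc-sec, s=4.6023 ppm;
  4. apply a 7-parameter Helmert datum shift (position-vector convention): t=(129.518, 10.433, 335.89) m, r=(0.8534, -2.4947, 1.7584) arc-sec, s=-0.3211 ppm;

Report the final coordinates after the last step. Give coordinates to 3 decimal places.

X=1796297.707 m, Y=-5804285.460 m, Z=1941262.924 m

start: φ=17.824825°, λ=-72.804938°, h=1781.832 m
→ ECEF (a=6378137.000, f=1/298.257222101): X=1796094.1412, Y=-5804013.4115, Z=1940481.4431
→ Helmert 7p (PV): X=1796263.5689, Y=-5804665.7827, Z=1940246.7875
→ Helmert 7p (PV): X=1796142.7589, Y=-5804305.0387, Z=1940929.9481
→ Helmert 7p (PV): X=1796297.7068, Y=-5804285.4603, Z=1941262.9239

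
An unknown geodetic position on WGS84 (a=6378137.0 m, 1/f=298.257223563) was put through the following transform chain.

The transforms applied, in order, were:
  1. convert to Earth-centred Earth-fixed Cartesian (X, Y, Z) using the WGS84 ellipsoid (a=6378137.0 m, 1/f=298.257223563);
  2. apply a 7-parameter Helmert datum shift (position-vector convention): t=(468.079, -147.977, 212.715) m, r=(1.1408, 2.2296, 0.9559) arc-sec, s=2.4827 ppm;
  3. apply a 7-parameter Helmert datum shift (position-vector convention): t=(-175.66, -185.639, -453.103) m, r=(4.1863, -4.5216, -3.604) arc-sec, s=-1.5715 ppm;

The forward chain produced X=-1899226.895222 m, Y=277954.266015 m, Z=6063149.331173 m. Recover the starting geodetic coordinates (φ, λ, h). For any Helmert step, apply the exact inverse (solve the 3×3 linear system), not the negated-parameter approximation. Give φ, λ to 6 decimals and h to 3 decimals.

start: X=-1899226.8952, Y=277954.2660, Z=6063149.3312 m
→ Helmert⁻¹: X=-1898926.1578, Y=278230.2291, Z=6063647.9432
→ Helmert⁻¹: X=-1899453.7726, Y=278419.8528, Z=6063398.1028
→ geod (Bowring, a=6378137.000): φ=72.54195600°, λ=171.66103100°, h=1358.4340 m

φ=72.541956°, λ=171.661031°, h=1358.434 m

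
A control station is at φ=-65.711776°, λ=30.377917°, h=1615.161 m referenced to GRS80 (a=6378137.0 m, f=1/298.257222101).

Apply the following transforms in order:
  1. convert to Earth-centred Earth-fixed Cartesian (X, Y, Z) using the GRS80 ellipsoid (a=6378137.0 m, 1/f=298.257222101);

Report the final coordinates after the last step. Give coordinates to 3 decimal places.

X=2270209.779 m, Y=1330748.264 m, Z=-5792274.055 m

start: φ=-65.711776°, λ=30.377917°, h=1615.161 m
→ ECEF (a=6378137.000, f=1/298.257222101): X=2270209.7788, Y=1330748.2638, Z=-5792274.0552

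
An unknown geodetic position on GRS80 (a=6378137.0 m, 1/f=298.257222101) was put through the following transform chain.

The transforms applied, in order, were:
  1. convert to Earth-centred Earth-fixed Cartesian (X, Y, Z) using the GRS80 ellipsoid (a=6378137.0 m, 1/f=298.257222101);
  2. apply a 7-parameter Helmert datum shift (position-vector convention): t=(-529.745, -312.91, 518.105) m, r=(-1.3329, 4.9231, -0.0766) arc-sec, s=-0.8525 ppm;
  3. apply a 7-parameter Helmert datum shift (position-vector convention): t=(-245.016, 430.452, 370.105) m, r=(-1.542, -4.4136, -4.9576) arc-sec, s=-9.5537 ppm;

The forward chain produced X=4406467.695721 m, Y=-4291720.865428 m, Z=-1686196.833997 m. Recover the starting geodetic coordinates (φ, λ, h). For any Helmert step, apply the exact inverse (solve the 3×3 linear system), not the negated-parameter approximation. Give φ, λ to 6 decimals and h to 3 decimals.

start: X=4406467.6957, Y=-4291720.8654, Z=-1686196.8340 m
→ Helmert⁻¹: X=4406821.8813, Y=-4292073.7957, Z=-1686709.4349
→ Helmert⁻¹: X=4407397.2461, Y=-4291752.0051, Z=-1687151.5168
→ geod (Bowring, a=6378137.000): φ=-15.43495000°, λ=-44.23836300°, h=2297.3810 m

φ=-15.434950°, λ=-44.238363°, h=2297.381 m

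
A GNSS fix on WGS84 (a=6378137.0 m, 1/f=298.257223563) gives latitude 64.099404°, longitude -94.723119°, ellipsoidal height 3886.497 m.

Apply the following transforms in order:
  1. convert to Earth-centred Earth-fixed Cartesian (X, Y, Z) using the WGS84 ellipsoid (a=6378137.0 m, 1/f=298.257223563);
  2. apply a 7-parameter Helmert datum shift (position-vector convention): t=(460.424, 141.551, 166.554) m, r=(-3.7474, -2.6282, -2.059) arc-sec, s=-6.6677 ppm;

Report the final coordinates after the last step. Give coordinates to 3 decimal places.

start: φ=64.099404°, λ=-94.723119°, h=3886.497 m
→ ECEF (a=6378137.000, f=1/298.257223563): X=-230168.1201, Y=-2785823.6646, Z=5718060.1571
→ Helmert 7p (PV): X=-229806.8285, Y=-2785557.3564, Z=5718236.2643

X=-229806.829 m, Y=-2785557.356 m, Z=5718236.264 m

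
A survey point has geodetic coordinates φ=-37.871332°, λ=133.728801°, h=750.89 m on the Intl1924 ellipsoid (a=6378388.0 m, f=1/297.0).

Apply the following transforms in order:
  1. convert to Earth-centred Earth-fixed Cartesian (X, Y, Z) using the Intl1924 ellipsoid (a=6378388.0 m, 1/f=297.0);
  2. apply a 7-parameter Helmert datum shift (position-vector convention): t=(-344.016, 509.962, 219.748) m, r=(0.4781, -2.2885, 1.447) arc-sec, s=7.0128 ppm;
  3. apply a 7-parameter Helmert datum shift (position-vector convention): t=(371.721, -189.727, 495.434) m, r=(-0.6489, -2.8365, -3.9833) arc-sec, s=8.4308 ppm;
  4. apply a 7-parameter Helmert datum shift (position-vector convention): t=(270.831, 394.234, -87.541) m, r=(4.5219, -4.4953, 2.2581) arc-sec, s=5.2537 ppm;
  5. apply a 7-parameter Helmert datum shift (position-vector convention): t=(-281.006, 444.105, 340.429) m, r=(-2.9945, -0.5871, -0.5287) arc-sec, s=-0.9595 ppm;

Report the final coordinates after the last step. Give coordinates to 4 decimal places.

X=-3485124.2024 m, Y=3644738.3732 m, Z=-3893961.5290 m

start: φ=-37.871332°, λ=133.728801°, h=750.890 m
→ ECEF (a=6378388.000, f=1/297.0): X=-3485279.9209, Y=3643468.6272, Z=-3894704.2105
→ Helmert 7p (PV): X=-3485630.7267, Y=3643988.7174, Z=-3894541.9993
→ Helmert 7p (PV): X=-3485164.4633, Y=3643884.7736, Z=-3894138.7973
→ Helmert 7p (PV): X=-3484866.9656, Y=3644345.3680, Z=-3894242.8678
→ Helmert 7p (PV): X=-3485124.2024, Y=3644738.3732, Z=-3893961.5290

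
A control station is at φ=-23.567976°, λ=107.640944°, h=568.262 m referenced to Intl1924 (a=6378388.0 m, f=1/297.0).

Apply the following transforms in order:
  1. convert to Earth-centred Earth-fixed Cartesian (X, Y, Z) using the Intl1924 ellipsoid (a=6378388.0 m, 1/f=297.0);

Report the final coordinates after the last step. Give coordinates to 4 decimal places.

X=-1772850.7420 m, Y=5574907.9986 m, Z=-2534758.8514 m

start: φ=-23.567976°, λ=107.640944°, h=568.262 m
→ ECEF (a=6378388.000, f=1/297.0): X=-1772850.7420, Y=5574907.9986, Z=-2534758.8514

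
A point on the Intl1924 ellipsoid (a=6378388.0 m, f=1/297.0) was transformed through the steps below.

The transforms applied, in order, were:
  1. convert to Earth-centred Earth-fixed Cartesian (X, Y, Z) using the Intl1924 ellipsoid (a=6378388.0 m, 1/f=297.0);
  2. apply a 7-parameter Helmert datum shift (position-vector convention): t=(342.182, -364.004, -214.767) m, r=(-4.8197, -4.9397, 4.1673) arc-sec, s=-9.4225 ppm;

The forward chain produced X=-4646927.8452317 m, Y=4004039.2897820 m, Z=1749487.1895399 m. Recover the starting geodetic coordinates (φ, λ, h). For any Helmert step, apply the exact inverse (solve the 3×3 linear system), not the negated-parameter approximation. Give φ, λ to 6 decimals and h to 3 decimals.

φ=16.023443°, λ=139.248457°, h=2466.633 m

start: X=-4646927.8452, Y=4004039.2898, Z=1749487.1895 m
→ Helmert⁻¹: X=-4647191.0034, Y=4004494.0261, Z=1749923.3070
→ geod (Bowring, a=6378388.000): φ=16.02344300°, λ=139.24845700°, h=2466.6330 m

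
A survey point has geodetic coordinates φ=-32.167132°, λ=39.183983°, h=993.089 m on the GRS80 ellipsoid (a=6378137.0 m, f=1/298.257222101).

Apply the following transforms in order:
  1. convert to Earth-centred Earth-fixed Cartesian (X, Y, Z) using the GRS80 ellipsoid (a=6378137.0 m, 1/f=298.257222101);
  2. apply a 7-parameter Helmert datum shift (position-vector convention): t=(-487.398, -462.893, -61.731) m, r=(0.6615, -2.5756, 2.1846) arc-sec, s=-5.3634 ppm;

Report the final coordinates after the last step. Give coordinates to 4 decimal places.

start: φ=-32.167132°, λ=39.183983°, h=993.089 m
→ ECEF (a=6378137.000, f=1/298.257222101): X=4189572.3849, Y=3414982.0686, Z=-3376662.6566
→ Helmert 7p (PV): X=4189068.5115, Y=3414556.0613, Z=-3376643.0110

X=4189068.5115 m, Y=3414556.0613 m, Z=-3376643.0110 m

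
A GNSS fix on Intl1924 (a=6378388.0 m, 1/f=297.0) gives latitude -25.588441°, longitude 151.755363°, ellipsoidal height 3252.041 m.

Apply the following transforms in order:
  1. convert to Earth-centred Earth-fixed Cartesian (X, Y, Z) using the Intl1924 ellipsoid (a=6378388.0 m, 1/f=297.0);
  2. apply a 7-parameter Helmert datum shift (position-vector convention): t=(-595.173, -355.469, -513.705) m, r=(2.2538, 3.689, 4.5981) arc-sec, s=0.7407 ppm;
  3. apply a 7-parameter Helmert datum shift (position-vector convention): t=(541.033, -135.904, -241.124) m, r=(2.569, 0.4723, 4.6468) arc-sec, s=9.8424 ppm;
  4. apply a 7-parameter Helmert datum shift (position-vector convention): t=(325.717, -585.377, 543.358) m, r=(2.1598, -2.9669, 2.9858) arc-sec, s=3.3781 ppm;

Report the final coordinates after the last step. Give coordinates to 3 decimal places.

start: φ=-25.588441°, λ=151.755363°, h=3252.041 m
→ ECEF (a=6378388.000, f=1/297.0): X=-5073602.0073, Y=2725532.7180, Z=-2739452.0155
→ Helmert 7p (PV): X=-5074310.6911, Y=2725096.0992, Z=-2739847.2281
→ Helmert 7p (PV): X=-5073887.2676, Y=2724906.8246, Z=-2740069.7586
→ Helmert 7p (PV): X=-5073578.7223, Y=2724285.8964, Z=-2739580.1070

X=-5073578.722 m, Y=2724285.896 m, Z=-2739580.107 m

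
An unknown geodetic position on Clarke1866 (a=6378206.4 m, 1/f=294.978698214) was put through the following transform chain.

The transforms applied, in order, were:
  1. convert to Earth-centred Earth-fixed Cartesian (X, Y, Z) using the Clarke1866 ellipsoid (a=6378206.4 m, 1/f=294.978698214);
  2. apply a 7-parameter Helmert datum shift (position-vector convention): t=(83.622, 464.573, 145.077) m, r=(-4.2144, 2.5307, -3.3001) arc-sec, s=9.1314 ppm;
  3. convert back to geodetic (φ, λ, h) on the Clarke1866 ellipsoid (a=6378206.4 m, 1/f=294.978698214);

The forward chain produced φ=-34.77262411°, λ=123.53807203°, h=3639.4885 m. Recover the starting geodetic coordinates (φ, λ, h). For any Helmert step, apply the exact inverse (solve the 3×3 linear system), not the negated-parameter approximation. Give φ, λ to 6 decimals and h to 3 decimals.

φ=-34.774863°, λ=123.541702°, h=3383.699 m

start: φ=-34.772624°, λ=123.538072°, h=3639.488 m
→ ECEF (a=6378206.400, f=1/294.978698214): X=-2899452.8314, Y=4374277.3062, Z=-3619063.6931
→ Helmert⁻¹: X=-2899535.5511, Y=4373800.3498, Z=-3619121.9314
→ geod (Bowring, a=6378206.400): φ=-34.77486300°, λ=123.54170200°, h=3383.6990 m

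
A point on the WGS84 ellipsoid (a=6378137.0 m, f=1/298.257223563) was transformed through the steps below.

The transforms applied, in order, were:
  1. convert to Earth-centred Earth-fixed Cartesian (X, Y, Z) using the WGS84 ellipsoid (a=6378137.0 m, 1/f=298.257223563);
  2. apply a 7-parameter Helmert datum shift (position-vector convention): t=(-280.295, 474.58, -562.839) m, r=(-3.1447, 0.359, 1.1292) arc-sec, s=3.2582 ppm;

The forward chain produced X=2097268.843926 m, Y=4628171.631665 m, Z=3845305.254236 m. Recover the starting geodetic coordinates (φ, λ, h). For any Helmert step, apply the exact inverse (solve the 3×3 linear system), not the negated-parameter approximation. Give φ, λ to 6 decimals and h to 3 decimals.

φ=37.309327°, λ=65.616605°, h=1940.096 m

start: X=2097268.8439, Y=4628171.6317, Z=3845305.2542 m
→ Helmert⁻¹: X=2097560.9449, Y=4627611.8558, Z=3845929.7657
→ geod (Bowring, a=6378137.000): φ=37.30932700°, λ=65.61660500°, h=1940.0960 m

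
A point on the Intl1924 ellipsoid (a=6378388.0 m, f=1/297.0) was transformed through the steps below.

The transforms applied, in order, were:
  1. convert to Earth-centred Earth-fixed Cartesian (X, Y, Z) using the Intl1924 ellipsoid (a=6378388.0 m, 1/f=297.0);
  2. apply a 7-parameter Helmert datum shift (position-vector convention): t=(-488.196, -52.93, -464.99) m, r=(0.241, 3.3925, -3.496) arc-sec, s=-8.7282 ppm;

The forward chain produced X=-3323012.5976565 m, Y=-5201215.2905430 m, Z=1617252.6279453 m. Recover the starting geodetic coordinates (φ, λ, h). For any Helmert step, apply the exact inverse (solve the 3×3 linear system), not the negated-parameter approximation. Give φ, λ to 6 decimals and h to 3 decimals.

start: X=-3323012.5977, Y=-5201215.2905, Z=1617252.6279 m
→ Helmert⁻¹: X=-3322491.8515, Y=-5201262.1808, Z=1617683.1690
→ geod (Bowring, a=6378388.000): φ=14.78217100°, λ=-122.56985800°, h=3357.9560 m

φ=14.782171°, λ=-122.569858°, h=3357.956 m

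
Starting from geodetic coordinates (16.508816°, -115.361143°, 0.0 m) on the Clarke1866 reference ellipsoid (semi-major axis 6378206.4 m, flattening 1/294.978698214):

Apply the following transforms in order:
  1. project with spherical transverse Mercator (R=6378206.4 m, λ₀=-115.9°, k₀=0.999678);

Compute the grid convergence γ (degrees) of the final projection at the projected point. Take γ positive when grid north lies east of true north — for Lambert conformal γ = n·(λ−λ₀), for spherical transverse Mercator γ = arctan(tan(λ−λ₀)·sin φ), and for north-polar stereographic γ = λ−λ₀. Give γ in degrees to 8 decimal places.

0.15312730

start: φ=16.508816°, λ=-115.361143°, h=0.000 m
→ into tm (λ₀=-115.9°): φ=16.50881600°, λ−λ₀=0.53885700°
convergence γ = 0.15312730°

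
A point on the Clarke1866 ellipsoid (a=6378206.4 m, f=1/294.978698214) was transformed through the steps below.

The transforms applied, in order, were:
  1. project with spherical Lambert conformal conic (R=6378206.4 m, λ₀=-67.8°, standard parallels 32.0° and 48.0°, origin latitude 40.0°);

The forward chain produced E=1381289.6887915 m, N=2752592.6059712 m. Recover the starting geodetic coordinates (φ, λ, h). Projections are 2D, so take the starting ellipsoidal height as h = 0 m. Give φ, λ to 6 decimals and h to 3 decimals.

start: E=1381289.6888, N=2752592.6060 m
→ lcc⁻¹: φ=62.52768000°, λ=-42.65733800°

φ=62.527680°, λ=-42.657338°, h=0.000 m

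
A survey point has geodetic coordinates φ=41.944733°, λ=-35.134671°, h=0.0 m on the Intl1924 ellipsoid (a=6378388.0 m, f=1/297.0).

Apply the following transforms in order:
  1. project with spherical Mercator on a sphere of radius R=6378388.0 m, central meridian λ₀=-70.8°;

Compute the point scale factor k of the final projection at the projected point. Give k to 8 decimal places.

start: φ=41.944733°, λ=-35.134671°, h=0.000 m
→ into merc (λ₀=-70.8°): φ=41.94473300°, λ−λ₀=35.66532900°
scale k = 1.34446566

1.34446566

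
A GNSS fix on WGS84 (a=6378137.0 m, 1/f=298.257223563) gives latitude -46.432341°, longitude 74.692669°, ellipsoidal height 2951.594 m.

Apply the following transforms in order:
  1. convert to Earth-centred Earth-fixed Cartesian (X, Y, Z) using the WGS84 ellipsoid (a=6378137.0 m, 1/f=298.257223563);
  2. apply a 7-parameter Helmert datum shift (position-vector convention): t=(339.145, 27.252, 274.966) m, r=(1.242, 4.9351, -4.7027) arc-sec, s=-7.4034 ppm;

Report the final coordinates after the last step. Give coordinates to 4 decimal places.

X=1163395.8324 m, Y=4249359.6229 m, Z=-4600331.8862 m

start: φ=-46.432341°, λ=74.692669°, h=2951.594 m
→ ECEF (a=6378137.000, f=1/298.257223563): X=1163078.4905, Y=4249362.6458, Z=-4600638.6717
→ Helmert 7p (PV): X=1163395.8324, Y=4249359.6229, Z=-4600331.8862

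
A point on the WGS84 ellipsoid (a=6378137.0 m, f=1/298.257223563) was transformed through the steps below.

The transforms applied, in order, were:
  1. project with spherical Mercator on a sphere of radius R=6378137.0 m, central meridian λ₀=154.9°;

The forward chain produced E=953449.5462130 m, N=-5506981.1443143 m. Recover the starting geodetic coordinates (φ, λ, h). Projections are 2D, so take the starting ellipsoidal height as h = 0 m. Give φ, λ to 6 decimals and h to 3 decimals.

start: E=953449.5462, N=-5506981.1443 m
→ merc⁻¹: φ=-44.26781500°, λ=163.46498300°

φ=-44.267815°, λ=163.464983°, h=0.000 m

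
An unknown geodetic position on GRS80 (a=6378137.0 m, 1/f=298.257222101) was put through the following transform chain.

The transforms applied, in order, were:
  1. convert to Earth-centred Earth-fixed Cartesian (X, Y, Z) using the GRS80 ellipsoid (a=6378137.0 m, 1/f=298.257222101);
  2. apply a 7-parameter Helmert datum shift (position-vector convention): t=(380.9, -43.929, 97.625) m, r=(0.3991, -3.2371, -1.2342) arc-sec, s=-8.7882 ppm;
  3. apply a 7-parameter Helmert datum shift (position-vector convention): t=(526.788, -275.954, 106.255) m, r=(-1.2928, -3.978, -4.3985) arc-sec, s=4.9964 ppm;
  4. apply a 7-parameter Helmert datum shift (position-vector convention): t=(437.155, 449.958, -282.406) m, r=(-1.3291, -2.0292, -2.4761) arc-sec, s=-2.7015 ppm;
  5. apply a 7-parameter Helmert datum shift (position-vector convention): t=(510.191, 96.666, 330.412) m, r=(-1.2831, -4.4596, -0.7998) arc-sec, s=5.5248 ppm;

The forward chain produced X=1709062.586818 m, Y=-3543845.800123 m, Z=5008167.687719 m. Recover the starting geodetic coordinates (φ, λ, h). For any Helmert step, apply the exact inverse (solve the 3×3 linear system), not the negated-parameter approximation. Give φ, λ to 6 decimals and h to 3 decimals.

start: X=1709062.5868, Y=-3543845.8001, Z=5008167.6877 m
→ Helmert⁻¹: X=1708664.9696, Y=-3543947.4127, Z=5007750.6203
→ Helmert⁻¹: X=1708324.2462, Y=-3544418.7082, Z=5008006.9103
→ Helmert⁻¹: X=1707961.0824, Y=-3544120.0123, Z=5007820.4810
→ Helmert⁻¹: X=1707694.9865, Y=-3544087.3221, Z=5007746.9223
→ geod (Bowring, a=6378137.000): φ=52.03375900°, λ=-64.27321600°, h=3338.3280 m

φ=52.033759°, λ=-64.273216°, h=3338.328 m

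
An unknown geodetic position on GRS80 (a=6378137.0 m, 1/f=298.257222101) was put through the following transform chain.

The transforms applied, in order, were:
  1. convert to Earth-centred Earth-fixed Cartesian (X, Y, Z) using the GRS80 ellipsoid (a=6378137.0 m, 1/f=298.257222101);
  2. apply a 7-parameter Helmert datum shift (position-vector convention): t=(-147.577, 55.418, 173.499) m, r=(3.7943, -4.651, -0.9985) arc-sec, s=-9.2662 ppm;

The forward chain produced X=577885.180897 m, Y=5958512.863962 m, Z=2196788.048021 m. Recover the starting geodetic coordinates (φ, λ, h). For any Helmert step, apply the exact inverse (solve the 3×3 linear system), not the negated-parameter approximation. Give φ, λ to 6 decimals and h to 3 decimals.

start: X=577885.1809, Y=5958512.8640, Z=2196788.0480 m
→ Helmert⁻¹: X=578058.7980, Y=5958555.8625, Z=2196512.2597
→ geod (Bowring, a=6378137.000): φ=20.27329300°, λ=84.45889100°, h=1182.3840 m

φ=20.273293°, λ=84.458891°, h=1182.384 m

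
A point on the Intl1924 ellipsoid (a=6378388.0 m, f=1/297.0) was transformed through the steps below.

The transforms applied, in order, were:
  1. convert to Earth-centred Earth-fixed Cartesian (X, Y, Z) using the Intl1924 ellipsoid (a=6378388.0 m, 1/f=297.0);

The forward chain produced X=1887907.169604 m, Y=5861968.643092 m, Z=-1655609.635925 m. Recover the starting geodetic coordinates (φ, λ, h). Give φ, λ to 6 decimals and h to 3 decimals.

start: X=1887907.1696, Y=5861968.6431, Z=-1655609.6359 m
→ geod (Bowring, a=6378388.000): φ=-15.14447400°, λ=72.14831300°, h=206.2310 m

φ=-15.144474°, λ=72.148313°, h=206.231 m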